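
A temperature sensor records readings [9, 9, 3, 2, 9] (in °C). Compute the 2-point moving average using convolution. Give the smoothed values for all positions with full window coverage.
2-point moving average kernel = [1, 1]. Apply in 'valid' mode (full window coverage): avg[0] = (9 + 9) / 2 = 9.0; avg[1] = (9 + 3) / 2 = 6.0; avg[2] = (3 + 2) / 2 = 2.5; avg[3] = (2 + 9) / 2 = 5.5. Smoothed values: [9.0, 6.0, 2.5, 5.5]

[9.0, 6.0, 2.5, 5.5]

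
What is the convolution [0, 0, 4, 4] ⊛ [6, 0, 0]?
y[0] = 0×6 = 0; y[1] = 0×0 + 0×6 = 0; y[2] = 0×0 + 0×0 + 4×6 = 24; y[3] = 0×0 + 4×0 + 4×6 = 24; y[4] = 4×0 + 4×0 = 0; y[5] = 4×0 = 0

[0, 0, 24, 24, 0, 0]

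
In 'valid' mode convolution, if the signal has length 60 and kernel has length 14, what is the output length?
'Valid' mode counts only positions where the kernel fully overlaps the signal: m - n + 1 = 60 - 14 + 1 = 47

47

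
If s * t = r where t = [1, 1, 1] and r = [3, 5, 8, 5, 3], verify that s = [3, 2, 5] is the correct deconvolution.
Forward-compute [3, 2, 5] * [1, 1, 1]: r[0] = 3×1 = 3; r[1] = 3×1 + 2×1 = 5; r[2] = 3×1 + 2×1 + 5×1 = 10; r[3] = 2×1 + 5×1 = 7; r[4] = 5×1 = 5 → [3, 5, 10, 7, 5]. Does not match given r = [3, 5, 8, 5, 3].

Not verified. [3, 2, 5] * [1, 1, 1] = [3, 5, 10, 7, 5], which differs from [3, 5, 8, 5, 3] at index 2.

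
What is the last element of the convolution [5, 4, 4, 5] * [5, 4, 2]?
Use y[k] = Σ_i a[i]·b[k-i] at k=5. y[5] = 5×2 = 10

10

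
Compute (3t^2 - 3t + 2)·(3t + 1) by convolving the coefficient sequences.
Ascending coefficients: a = [2, -3, 3], b = [1, 3]. c[0] = 2×1 = 2; c[1] = 2×3 + -3×1 = 3; c[2] = -3×3 + 3×1 = -6; c[3] = 3×3 = 9. Result coefficients: [2, 3, -6, 9] → 9t^3 - 6t^2 + 3t + 2

9t^3 - 6t^2 + 3t + 2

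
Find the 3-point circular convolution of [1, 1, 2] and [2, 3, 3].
Use y[k] = Σ_j x[j]·h[(k-j) mod 3]. y[0] = 1×2 + 1×3 + 2×3 = 11; y[1] = 1×3 + 1×2 + 2×3 = 11; y[2] = 1×3 + 1×3 + 2×2 = 10. Result: [11, 11, 10]

[11, 11, 10]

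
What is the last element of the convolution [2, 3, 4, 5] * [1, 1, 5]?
Use y[k] = Σ_i a[i]·b[k-i] at k=5. y[5] = 5×5 = 25

25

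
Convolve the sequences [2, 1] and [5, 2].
y[0] = 2×5 = 10; y[1] = 2×2 + 1×5 = 9; y[2] = 1×2 = 2

[10, 9, 2]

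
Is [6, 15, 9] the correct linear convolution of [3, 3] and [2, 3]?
Recompute linear convolution of [3, 3] and [2, 3]: y[0] = 3×2 = 6; y[1] = 3×3 + 3×2 = 15; y[2] = 3×3 = 9 → [6, 15, 9]. Given [6, 15, 9] matches, so answer: Yes

Yes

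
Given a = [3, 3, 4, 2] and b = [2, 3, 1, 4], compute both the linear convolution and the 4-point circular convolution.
Linear: y_lin[0] = 3×2 = 6; y_lin[1] = 3×3 + 3×2 = 15; y_lin[2] = 3×1 + 3×3 + 4×2 = 20; y_lin[3] = 3×4 + 3×1 + 4×3 + 2×2 = 31; y_lin[4] = 3×4 + 4×1 + 2×3 = 22; y_lin[5] = 4×4 + 2×1 = 18; y_lin[6] = 2×4 = 8 → [6, 15, 20, 31, 22, 18, 8]. Circular (length 4): y[0] = 3×2 + 3×4 + 4×1 + 2×3 = 28; y[1] = 3×3 + 3×2 + 4×4 + 2×1 = 33; y[2] = 3×1 + 3×3 + 4×2 + 2×4 = 28; y[3] = 3×4 + 3×1 + 4×3 + 2×2 = 31 → [28, 33, 28, 31]

Linear: [6, 15, 20, 31, 22, 18, 8], Circular: [28, 33, 28, 31]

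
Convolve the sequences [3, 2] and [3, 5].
y[0] = 3×3 = 9; y[1] = 3×5 + 2×3 = 21; y[2] = 2×5 = 10

[9, 21, 10]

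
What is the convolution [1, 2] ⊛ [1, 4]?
y[0] = 1×1 = 1; y[1] = 1×4 + 2×1 = 6; y[2] = 2×4 = 8

[1, 6, 8]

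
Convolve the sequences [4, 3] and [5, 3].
y[0] = 4×5 = 20; y[1] = 4×3 + 3×5 = 27; y[2] = 3×3 = 9

[20, 27, 9]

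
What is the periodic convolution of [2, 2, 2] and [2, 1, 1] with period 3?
Use y[k] = Σ_j x[j]·h[(k-j) mod 3]. y[0] = 2×2 + 2×1 + 2×1 = 8; y[1] = 2×1 + 2×2 + 2×1 = 8; y[2] = 2×1 + 2×1 + 2×2 = 8. Result: [8, 8, 8]

[8, 8, 8]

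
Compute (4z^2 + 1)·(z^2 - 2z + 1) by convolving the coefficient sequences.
Ascending coefficients: a = [1, 0, 4], b = [1, -2, 1]. c[0] = 1×1 = 1; c[1] = 1×-2 + 0×1 = -2; c[2] = 1×1 + 0×-2 + 4×1 = 5; c[3] = 0×1 + 4×-2 = -8; c[4] = 4×1 = 4. Result coefficients: [1, -2, 5, -8, 4] → 4z^4 - 8z^3 + 5z^2 - 2z + 1

4z^4 - 8z^3 + 5z^2 - 2z + 1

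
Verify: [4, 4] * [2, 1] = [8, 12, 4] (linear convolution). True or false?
Recompute linear convolution of [4, 4] and [2, 1]: y[0] = 4×2 = 8; y[1] = 4×1 + 4×2 = 12; y[2] = 4×1 = 4 → [8, 12, 4]. Given [8, 12, 4] matches, so answer: Yes

Yes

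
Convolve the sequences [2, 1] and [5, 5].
y[0] = 2×5 = 10; y[1] = 2×5 + 1×5 = 15; y[2] = 1×5 = 5

[10, 15, 5]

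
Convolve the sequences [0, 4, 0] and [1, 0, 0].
y[0] = 0×1 = 0; y[1] = 0×0 + 4×1 = 4; y[2] = 0×0 + 4×0 + 0×1 = 0; y[3] = 4×0 + 0×0 = 0; y[4] = 0×0 = 0

[0, 4, 0, 0, 0]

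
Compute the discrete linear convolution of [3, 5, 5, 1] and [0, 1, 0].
y[0] = 3×0 = 0; y[1] = 3×1 + 5×0 = 3; y[2] = 3×0 + 5×1 + 5×0 = 5; y[3] = 5×0 + 5×1 + 1×0 = 5; y[4] = 5×0 + 1×1 = 1; y[5] = 1×0 = 0

[0, 3, 5, 5, 1, 0]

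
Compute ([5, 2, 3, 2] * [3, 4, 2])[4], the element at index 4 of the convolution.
Use y[k] = Σ_i a[i]·b[k-i] at k=4. y[4] = 3×2 + 2×4 = 14

14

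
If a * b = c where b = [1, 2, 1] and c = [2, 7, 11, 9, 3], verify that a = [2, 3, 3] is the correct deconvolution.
Forward-compute [2, 3, 3] * [1, 2, 1]: c[0] = 2×1 = 2; c[1] = 2×2 + 3×1 = 7; c[2] = 2×1 + 3×2 + 3×1 = 11; c[3] = 3×1 + 3×2 = 9; c[4] = 3×1 = 3 → [2, 7, 11, 9, 3]. Matches given c = [2, 7, 11, 9, 3], so verified.

Verified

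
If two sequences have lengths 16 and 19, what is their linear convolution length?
Linear/full convolution length: m + n - 1 = 16 + 19 - 1 = 34

34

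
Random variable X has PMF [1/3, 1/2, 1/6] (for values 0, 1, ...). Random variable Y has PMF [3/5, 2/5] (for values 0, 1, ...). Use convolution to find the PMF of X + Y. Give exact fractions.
P(X+Y=k) = Σ_i P(X=i)·P(Y=k-i) — a convolution of [1/3, 1/2, 1/6] and [3/5, 2/5]. P(X+Y=0) = (1/3)×(3/5) = 1/5; P(X+Y=1) = (1/3)×(2/5) + (1/2)×(3/5) = 2/15 + 3/10 = 13/30; P(X+Y=2) = (1/2)×(2/5) + (1/6)×(3/5) = 1/5 + 1/10 = 3/10; P(X+Y=3) = (1/6)×(2/5) = 1/15. PMF: [1/5, 13/30, 3/10, 1/15] (sums to 1 ✓)

[1/5, 13/30, 3/10, 1/15]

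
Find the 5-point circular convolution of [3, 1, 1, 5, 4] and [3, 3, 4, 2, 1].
Use y[k] = Σ_j f[j]·g[(k-j) mod 5]. y[0] = 3×3 + 1×1 + 1×2 + 5×4 + 4×3 = 44; y[1] = 3×3 + 1×3 + 1×1 + 5×2 + 4×4 = 39; y[2] = 3×4 + 1×3 + 1×3 + 5×1 + 4×2 = 31; y[3] = 3×2 + 1×4 + 1×3 + 5×3 + 4×1 = 32; y[4] = 3×1 + 1×2 + 1×4 + 5×3 + 4×3 = 36. Result: [44, 39, 31, 32, 36]

[44, 39, 31, 32, 36]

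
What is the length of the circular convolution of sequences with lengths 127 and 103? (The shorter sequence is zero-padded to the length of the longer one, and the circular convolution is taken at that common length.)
Circular convolution (zero-padding the shorter input) has length max(m, n) = max(127, 103) = 127

127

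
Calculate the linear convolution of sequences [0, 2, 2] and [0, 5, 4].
y[0] = 0×0 = 0; y[1] = 0×5 + 2×0 = 0; y[2] = 0×4 + 2×5 + 2×0 = 10; y[3] = 2×4 + 2×5 = 18; y[4] = 2×4 = 8

[0, 0, 10, 18, 8]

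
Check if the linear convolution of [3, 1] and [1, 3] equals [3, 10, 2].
Recompute linear convolution of [3, 1] and [1, 3]: y[0] = 3×1 = 3; y[1] = 3×3 + 1×1 = 10; y[2] = 1×3 = 3 → [3, 10, 3]. Compare to given [3, 10, 2]: they differ at index 2: given 2, correct 3, so answer: No

No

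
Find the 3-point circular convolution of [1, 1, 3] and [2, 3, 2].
Use y[k] = Σ_j f[j]·g[(k-j) mod 3]. y[0] = 1×2 + 1×2 + 3×3 = 13; y[1] = 1×3 + 1×2 + 3×2 = 11; y[2] = 1×2 + 1×3 + 3×2 = 11. Result: [13, 11, 11]

[13, 11, 11]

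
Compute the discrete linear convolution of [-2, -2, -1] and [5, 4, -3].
y[0] = -2×5 = -10; y[1] = -2×4 + -2×5 = -18; y[2] = -2×-3 + -2×4 + -1×5 = -7; y[3] = -2×-3 + -1×4 = 2; y[4] = -1×-3 = 3

[-10, -18, -7, 2, 3]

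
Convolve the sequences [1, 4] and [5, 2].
y[0] = 1×5 = 5; y[1] = 1×2 + 4×5 = 22; y[2] = 4×2 = 8

[5, 22, 8]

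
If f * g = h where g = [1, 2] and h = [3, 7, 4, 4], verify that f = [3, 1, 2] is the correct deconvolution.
Forward-compute [3, 1, 2] * [1, 2]: h[0] = 3×1 = 3; h[1] = 3×2 + 1×1 = 7; h[2] = 1×2 + 2×1 = 4; h[3] = 2×2 = 4 → [3, 7, 4, 4]. Matches given h = [3, 7, 4, 4], so verified.

Verified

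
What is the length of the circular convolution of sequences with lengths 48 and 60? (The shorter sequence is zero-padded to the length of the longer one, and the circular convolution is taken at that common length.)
Circular convolution (zero-padding the shorter input) has length max(m, n) = max(48, 60) = 60

60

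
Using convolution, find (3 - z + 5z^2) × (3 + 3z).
Ascending coefficients: a = [3, -1, 5], b = [3, 3]. c[0] = 3×3 = 9; c[1] = 3×3 + -1×3 = 6; c[2] = -1×3 + 5×3 = 12; c[3] = 5×3 = 15. Result coefficients: [9, 6, 12, 15] → 9 + 6z + 12z^2 + 15z^3

9 + 6z + 12z^2 + 15z^3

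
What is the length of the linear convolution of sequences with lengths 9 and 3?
Linear/full convolution length: m + n - 1 = 9 + 3 - 1 = 11

11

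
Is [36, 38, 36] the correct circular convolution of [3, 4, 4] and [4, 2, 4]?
Recompute circular convolution of [3, 4, 4] and [4, 2, 4]: y[0] = 3×4 + 4×4 + 4×2 = 36; y[1] = 3×2 + 4×4 + 4×4 = 38; y[2] = 3×4 + 4×2 + 4×4 = 36 → [36, 38, 36]. Given [36, 38, 36] matches, so answer: Yes

Yes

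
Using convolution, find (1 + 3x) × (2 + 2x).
Ascending coefficients: a = [1, 3], b = [2, 2]. c[0] = 1×2 = 2; c[1] = 1×2 + 3×2 = 8; c[2] = 3×2 = 6. Result coefficients: [2, 8, 6] → 2 + 8x + 6x^2

2 + 8x + 6x^2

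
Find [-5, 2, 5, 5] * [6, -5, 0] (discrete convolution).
y[0] = -5×6 = -30; y[1] = -5×-5 + 2×6 = 37; y[2] = -5×0 + 2×-5 + 5×6 = 20; y[3] = 2×0 + 5×-5 + 5×6 = 5; y[4] = 5×0 + 5×-5 = -25; y[5] = 5×0 = 0

[-30, 37, 20, 5, -25, 0]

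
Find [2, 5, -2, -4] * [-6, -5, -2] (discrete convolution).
y[0] = 2×-6 = -12; y[1] = 2×-5 + 5×-6 = -40; y[2] = 2×-2 + 5×-5 + -2×-6 = -17; y[3] = 5×-2 + -2×-5 + -4×-6 = 24; y[4] = -2×-2 + -4×-5 = 24; y[5] = -4×-2 = 8

[-12, -40, -17, 24, 24, 8]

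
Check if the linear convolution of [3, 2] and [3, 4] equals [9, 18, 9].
Recompute linear convolution of [3, 2] and [3, 4]: y[0] = 3×3 = 9; y[1] = 3×4 + 2×3 = 18; y[2] = 2×4 = 8 → [9, 18, 8]. Compare to given [9, 18, 9]: they differ at index 2: given 9, correct 8, so answer: No

No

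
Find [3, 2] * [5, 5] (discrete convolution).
y[0] = 3×5 = 15; y[1] = 3×5 + 2×5 = 25; y[2] = 2×5 = 10

[15, 25, 10]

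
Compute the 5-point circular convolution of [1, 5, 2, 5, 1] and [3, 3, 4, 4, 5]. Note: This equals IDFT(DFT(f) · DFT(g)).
Either evaluate y[k] = Σ_j f[j]·g[(k-j) mod 5] directly, or use IDFT(DFT(f) · DFT(g)). y[0] = 1×3 + 5×5 + 2×4 + 5×4 + 1×3 = 59; y[1] = 1×3 + 5×3 + 2×5 + 5×4 + 1×4 = 52; y[2] = 1×4 + 5×3 + 2×3 + 5×5 + 1×4 = 54; y[3] = 1×4 + 5×4 + 2×3 + 5×3 + 1×5 = 50; y[4] = 1×5 + 5×4 + 2×4 + 5×3 + 1×3 = 51. Result: [59, 52, 54, 50, 51]

[59, 52, 54, 50, 51]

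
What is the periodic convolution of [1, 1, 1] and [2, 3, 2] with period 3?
Use y[k] = Σ_j s[j]·t[(k-j) mod 3]. y[0] = 1×2 + 1×2 + 1×3 = 7; y[1] = 1×3 + 1×2 + 1×2 = 7; y[2] = 1×2 + 1×3 + 1×2 = 7. Result: [7, 7, 7]

[7, 7, 7]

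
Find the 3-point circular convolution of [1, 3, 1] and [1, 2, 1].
Use y[k] = Σ_j x[j]·h[(k-j) mod 3]. y[0] = 1×1 + 3×1 + 1×2 = 6; y[1] = 1×2 + 3×1 + 1×1 = 6; y[2] = 1×1 + 3×2 + 1×1 = 8. Result: [6, 6, 8]

[6, 6, 8]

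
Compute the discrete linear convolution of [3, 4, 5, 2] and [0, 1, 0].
y[0] = 3×0 = 0; y[1] = 3×1 + 4×0 = 3; y[2] = 3×0 + 4×1 + 5×0 = 4; y[3] = 4×0 + 5×1 + 2×0 = 5; y[4] = 5×0 + 2×1 = 2; y[5] = 2×0 = 0

[0, 3, 4, 5, 2, 0]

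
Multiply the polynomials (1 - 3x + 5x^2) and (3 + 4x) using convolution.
Ascending coefficients: a = [1, -3, 5], b = [3, 4]. c[0] = 1×3 = 3; c[1] = 1×4 + -3×3 = -5; c[2] = -3×4 + 5×3 = 3; c[3] = 5×4 = 20. Result coefficients: [3, -5, 3, 20] → 3 - 5x + 3x^2 + 20x^3

3 - 5x + 3x^2 + 20x^3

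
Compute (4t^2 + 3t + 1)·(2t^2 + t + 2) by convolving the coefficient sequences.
Ascending coefficients: a = [1, 3, 4], b = [2, 1, 2]. c[0] = 1×2 = 2; c[1] = 1×1 + 3×2 = 7; c[2] = 1×2 + 3×1 + 4×2 = 13; c[3] = 3×2 + 4×1 = 10; c[4] = 4×2 = 8. Result coefficients: [2, 7, 13, 10, 8] → 8t^4 + 10t^3 + 13t^2 + 7t + 2

8t^4 + 10t^3 + 13t^2 + 7t + 2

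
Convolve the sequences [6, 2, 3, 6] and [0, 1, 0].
y[0] = 6×0 = 0; y[1] = 6×1 + 2×0 = 6; y[2] = 6×0 + 2×1 + 3×0 = 2; y[3] = 2×0 + 3×1 + 6×0 = 3; y[4] = 3×0 + 6×1 = 6; y[5] = 6×0 = 0

[0, 6, 2, 3, 6, 0]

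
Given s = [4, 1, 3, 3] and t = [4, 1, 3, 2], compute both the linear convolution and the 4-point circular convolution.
Linear: y_lin[0] = 4×4 = 16; y_lin[1] = 4×1 + 1×4 = 8; y_lin[2] = 4×3 + 1×1 + 3×4 = 25; y_lin[3] = 4×2 + 1×3 + 3×1 + 3×4 = 26; y_lin[4] = 1×2 + 3×3 + 3×1 = 14; y_lin[5] = 3×2 + 3×3 = 15; y_lin[6] = 3×2 = 6 → [16, 8, 25, 26, 14, 15, 6]. Circular (length 4): y[0] = 4×4 + 1×2 + 3×3 + 3×1 = 30; y[1] = 4×1 + 1×4 + 3×2 + 3×3 = 23; y[2] = 4×3 + 1×1 + 3×4 + 3×2 = 31; y[3] = 4×2 + 1×3 + 3×1 + 3×4 = 26 → [30, 23, 31, 26]

Linear: [16, 8, 25, 26, 14, 15, 6], Circular: [30, 23, 31, 26]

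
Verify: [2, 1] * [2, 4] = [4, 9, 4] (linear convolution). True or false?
Recompute linear convolution of [2, 1] and [2, 4]: y[0] = 2×2 = 4; y[1] = 2×4 + 1×2 = 10; y[2] = 1×4 = 4 → [4, 10, 4]. Compare to given [4, 9, 4]: they differ at index 1: given 9, correct 10, so answer: No

No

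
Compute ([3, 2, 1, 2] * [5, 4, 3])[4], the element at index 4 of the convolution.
Use y[k] = Σ_i a[i]·b[k-i] at k=4. y[4] = 1×3 + 2×4 = 11

11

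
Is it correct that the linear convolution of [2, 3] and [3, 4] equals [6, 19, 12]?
Recompute linear convolution of [2, 3] and [3, 4]: y[0] = 2×3 = 6; y[1] = 2×4 + 3×3 = 17; y[2] = 3×4 = 12 → [6, 17, 12]. Compare to given [6, 19, 12]: they differ at index 1: given 19, correct 17, so answer: No

No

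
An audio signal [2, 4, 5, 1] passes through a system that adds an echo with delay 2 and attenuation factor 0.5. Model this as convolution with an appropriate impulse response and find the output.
Direct-path + delayed-attenuated-path model → impulse response h = [1, 0, 0.5] (1 at lag 0, 0.5 at lag 2). Output y[n] = x[n] + 0.5·x[n - 2] (with x[n] = 0 outside 0..3): y[0] = 2 + 0.5×0 = 2; y[1] = 4 + 0.5×0 = 4; y[2] = 5 + 0.5×2 = 6.0; y[3] = 1 + 0.5×4 = 3.0; y[4] = 0 + 0.5×5 = 2.5; y[5] = 0 + 0.5×1 = 0.5. So y = [2, 4, 6.0, 3.0, 2.5, 0.5]

[2, 4, 6.0, 3.0, 2.5, 0.5]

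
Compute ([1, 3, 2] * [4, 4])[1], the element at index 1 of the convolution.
Use y[k] = Σ_i a[i]·b[k-i] at k=1. y[1] = 1×4 + 3×4 = 16

16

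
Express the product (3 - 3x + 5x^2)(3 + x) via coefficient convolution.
Ascending coefficients: a = [3, -3, 5], b = [3, 1]. c[0] = 3×3 = 9; c[1] = 3×1 + -3×3 = -6; c[2] = -3×1 + 5×3 = 12; c[3] = 5×1 = 5. Result coefficients: [9, -6, 12, 5] → 9 - 6x + 12x^2 + 5x^3

9 - 6x + 12x^2 + 5x^3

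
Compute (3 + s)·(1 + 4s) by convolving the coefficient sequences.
Ascending coefficients: a = [3, 1], b = [1, 4]. c[0] = 3×1 = 3; c[1] = 3×4 + 1×1 = 13; c[2] = 1×4 = 4. Result coefficients: [3, 13, 4] → 3 + 13s + 4s^2

3 + 13s + 4s^2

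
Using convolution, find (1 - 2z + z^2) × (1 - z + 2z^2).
Ascending coefficients: a = [1, -2, 1], b = [1, -1, 2]. c[0] = 1×1 = 1; c[1] = 1×-1 + -2×1 = -3; c[2] = 1×2 + -2×-1 + 1×1 = 5; c[3] = -2×2 + 1×-1 = -5; c[4] = 1×2 = 2. Result coefficients: [1, -3, 5, -5, 2] → 1 - 3z + 5z^2 - 5z^3 + 2z^4

1 - 3z + 5z^2 - 5z^3 + 2z^4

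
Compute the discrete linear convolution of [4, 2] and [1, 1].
y[0] = 4×1 = 4; y[1] = 4×1 + 2×1 = 6; y[2] = 2×1 = 2

[4, 6, 2]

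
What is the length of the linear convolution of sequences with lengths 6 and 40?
Linear/full convolution length: m + n - 1 = 6 + 40 - 1 = 45

45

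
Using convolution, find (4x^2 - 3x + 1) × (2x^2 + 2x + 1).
Ascending coefficients: a = [1, -3, 4], b = [1, 2, 2]. c[0] = 1×1 = 1; c[1] = 1×2 + -3×1 = -1; c[2] = 1×2 + -3×2 + 4×1 = 0; c[3] = -3×2 + 4×2 = 2; c[4] = 4×2 = 8. Result coefficients: [1, -1, 0, 2, 8] → 8x^4 + 2x^3 - x + 1

8x^4 + 2x^3 - x + 1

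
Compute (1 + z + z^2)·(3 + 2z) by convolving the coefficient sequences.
Ascending coefficients: a = [1, 1, 1], b = [3, 2]. c[0] = 1×3 = 3; c[1] = 1×2 + 1×3 = 5; c[2] = 1×2 + 1×3 = 5; c[3] = 1×2 = 2. Result coefficients: [3, 5, 5, 2] → 3 + 5z + 5z^2 + 2z^3

3 + 5z + 5z^2 + 2z^3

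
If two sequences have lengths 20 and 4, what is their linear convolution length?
Linear/full convolution length: m + n - 1 = 20 + 4 - 1 = 23

23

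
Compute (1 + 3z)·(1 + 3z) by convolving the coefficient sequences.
Ascending coefficients: a = [1, 3], b = [1, 3]. c[0] = 1×1 = 1; c[1] = 1×3 + 3×1 = 6; c[2] = 3×3 = 9. Result coefficients: [1, 6, 9] → 1 + 6z + 9z^2

1 + 6z + 9z^2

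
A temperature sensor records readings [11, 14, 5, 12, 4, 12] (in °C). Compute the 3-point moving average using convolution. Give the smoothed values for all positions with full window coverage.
3-point moving average kernel = [1, 1, 1]. Apply in 'valid' mode (full window coverage): avg[0] = (11 + 14 + 5) / 3 = 10.0; avg[1] = (14 + 5 + 12) / 3 = 10.33; avg[2] = (5 + 12 + 4) / 3 = 7.0; avg[3] = (12 + 4 + 12) / 3 = 9.33. Smoothed values: [10.0, 10.33, 7.0, 9.33]

[10.0, 10.33, 7.0, 9.33]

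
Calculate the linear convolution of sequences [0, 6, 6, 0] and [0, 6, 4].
y[0] = 0×0 = 0; y[1] = 0×6 + 6×0 = 0; y[2] = 0×4 + 6×6 + 6×0 = 36; y[3] = 6×4 + 6×6 + 0×0 = 60; y[4] = 6×4 + 0×6 = 24; y[5] = 0×4 = 0

[0, 0, 36, 60, 24, 0]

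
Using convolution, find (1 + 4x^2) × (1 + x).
Ascending coefficients: a = [1, 0, 4], b = [1, 1]. c[0] = 1×1 = 1; c[1] = 1×1 + 0×1 = 1; c[2] = 0×1 + 4×1 = 4; c[3] = 4×1 = 4. Result coefficients: [1, 1, 4, 4] → 1 + x + 4x^2 + 4x^3

1 + x + 4x^2 + 4x^3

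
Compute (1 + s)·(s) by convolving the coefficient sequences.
Ascending coefficients: a = [1, 1], b = [0, 1]. c[0] = 1×0 = 0; c[1] = 1×1 + 1×0 = 1; c[2] = 1×1 = 1. Result coefficients: [0, 1, 1] → s + s^2

s + s^2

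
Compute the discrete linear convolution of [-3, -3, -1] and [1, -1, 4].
y[0] = -3×1 = -3; y[1] = -3×-1 + -3×1 = 0; y[2] = -3×4 + -3×-1 + -1×1 = -10; y[3] = -3×4 + -1×-1 = -11; y[4] = -1×4 = -4

[-3, 0, -10, -11, -4]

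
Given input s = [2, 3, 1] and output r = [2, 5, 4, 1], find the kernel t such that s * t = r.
Output length 4 = len(s) + len(t) - 1 ⇒ len(t) = 2. Solve t forward using t[k] = (r[k] - Σ_{i≥1} s[i]·t[k-i]) / s[0]: t[0] = r[0] / s[0] = 2 / 2 = 1; t[1] = (r[1] - 3×1) / s[0] = (5 - 3×1) / 2 = 1. So t = [1, 1]. Forward-check [2, 3, 1] * [1, 1]: r[0] = 2×1 = 2; r[1] = 2×1 + 3×1 = 5; r[2] = 3×1 + 1×1 = 4; r[3] = 1×1 = 1 → [2, 5, 4, 1] ✓

[1, 1]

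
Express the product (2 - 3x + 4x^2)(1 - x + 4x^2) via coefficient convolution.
Ascending coefficients: a = [2, -3, 4], b = [1, -1, 4]. c[0] = 2×1 = 2; c[1] = 2×-1 + -3×1 = -5; c[2] = 2×4 + -3×-1 + 4×1 = 15; c[3] = -3×4 + 4×-1 = -16; c[4] = 4×4 = 16. Result coefficients: [2, -5, 15, -16, 16] → 2 - 5x + 15x^2 - 16x^3 + 16x^4

2 - 5x + 15x^2 - 16x^3 + 16x^4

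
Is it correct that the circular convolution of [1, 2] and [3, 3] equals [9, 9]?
Recompute circular convolution of [1, 2] and [3, 3]: y[0] = 1×3 + 2×3 = 9; y[1] = 1×3 + 2×3 = 9 → [9, 9]. Given [9, 9] matches, so answer: Yes

Yes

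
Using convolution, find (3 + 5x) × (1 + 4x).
Ascending coefficients: a = [3, 5], b = [1, 4]. c[0] = 3×1 = 3; c[1] = 3×4 + 5×1 = 17; c[2] = 5×4 = 20. Result coefficients: [3, 17, 20] → 3 + 17x + 20x^2

3 + 17x + 20x^2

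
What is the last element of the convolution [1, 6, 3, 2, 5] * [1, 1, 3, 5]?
Use y[k] = Σ_i a[i]·b[k-i] at k=7. y[7] = 5×5 = 25

25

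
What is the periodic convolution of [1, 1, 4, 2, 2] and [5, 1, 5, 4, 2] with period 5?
Use y[k] = Σ_j x[j]·h[(k-j) mod 5]. y[0] = 1×5 + 1×2 + 4×4 + 2×5 + 2×1 = 35; y[1] = 1×1 + 1×5 + 4×2 + 2×4 + 2×5 = 32; y[2] = 1×5 + 1×1 + 4×5 + 2×2 + 2×4 = 38; y[3] = 1×4 + 1×5 + 4×1 + 2×5 + 2×2 = 27; y[4] = 1×2 + 1×4 + 4×5 + 2×1 + 2×5 = 38. Result: [35, 32, 38, 27, 38]

[35, 32, 38, 27, 38]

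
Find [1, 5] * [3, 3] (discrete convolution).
y[0] = 1×3 = 3; y[1] = 1×3 + 5×3 = 18; y[2] = 5×3 = 15

[3, 18, 15]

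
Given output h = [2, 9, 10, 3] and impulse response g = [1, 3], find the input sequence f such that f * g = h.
Deconvolve h=[2, 9, 10, 3] by g=[1, 3]. Since g[0]=1, solve forward: f[0] = h[0] / 1 = 2; f[1] = (h[1] - 2×3) / 1 = 3; f[2] = (h[2] - 3×3) / 1 = 1. So f = [2, 3, 1]. Check by forward convolution: h[0] = 2×1 = 2; h[1] = 2×3 + 3×1 = 9; h[2] = 3×3 + 1×1 = 10; h[3] = 1×3 = 3

[2, 3, 1]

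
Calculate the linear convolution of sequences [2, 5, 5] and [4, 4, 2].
y[0] = 2×4 = 8; y[1] = 2×4 + 5×4 = 28; y[2] = 2×2 + 5×4 + 5×4 = 44; y[3] = 5×2 + 5×4 = 30; y[4] = 5×2 = 10

[8, 28, 44, 30, 10]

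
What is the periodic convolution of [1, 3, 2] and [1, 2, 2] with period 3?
Use y[k] = Σ_j x[j]·h[(k-j) mod 3]. y[0] = 1×1 + 3×2 + 2×2 = 11; y[1] = 1×2 + 3×1 + 2×2 = 9; y[2] = 1×2 + 3×2 + 2×1 = 10. Result: [11, 9, 10]

[11, 9, 10]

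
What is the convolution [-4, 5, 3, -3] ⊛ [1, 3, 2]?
y[0] = -4×1 = -4; y[1] = -4×3 + 5×1 = -7; y[2] = -4×2 + 5×3 + 3×1 = 10; y[3] = 5×2 + 3×3 + -3×1 = 16; y[4] = 3×2 + -3×3 = -3; y[5] = -3×2 = -6

[-4, -7, 10, 16, -3, -6]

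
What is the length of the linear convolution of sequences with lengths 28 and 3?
Linear/full convolution length: m + n - 1 = 28 + 3 - 1 = 30

30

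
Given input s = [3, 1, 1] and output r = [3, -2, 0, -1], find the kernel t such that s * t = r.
Output length 4 = len(s) + len(t) - 1 ⇒ len(t) = 2. Solve t forward using t[k] = (r[k] - Σ_{i≥1} s[i]·t[k-i]) / s[0]: t[0] = r[0] / s[0] = 3 / 3 = 1; t[1] = (r[1] - 1×1) / s[0] = (-2 - 1×1) / 3 = -1. So t = [1, -1]. Forward-check [3, 1, 1] * [1, -1]: r[0] = 3×1 = 3; r[1] = 3×-1 + 1×1 = -2; r[2] = 1×-1 + 1×1 = 0; r[3] = 1×-1 = -1 → [3, -2, 0, -1] ✓

[1, -1]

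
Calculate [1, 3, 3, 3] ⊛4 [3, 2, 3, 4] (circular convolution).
Use y[k] = Σ_j u[j]·v[(k-j) mod 4]. y[0] = 1×3 + 3×4 + 3×3 + 3×2 = 30; y[1] = 1×2 + 3×3 + 3×4 + 3×3 = 32; y[2] = 1×3 + 3×2 + 3×3 + 3×4 = 30; y[3] = 1×4 + 3×3 + 3×2 + 3×3 = 28. Result: [30, 32, 30, 28]

[30, 32, 30, 28]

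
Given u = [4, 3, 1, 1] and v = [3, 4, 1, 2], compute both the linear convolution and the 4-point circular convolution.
Linear: y_lin[0] = 4×3 = 12; y_lin[1] = 4×4 + 3×3 = 25; y_lin[2] = 4×1 + 3×4 + 1×3 = 19; y_lin[3] = 4×2 + 3×1 + 1×4 + 1×3 = 18; y_lin[4] = 3×2 + 1×1 + 1×4 = 11; y_lin[5] = 1×2 + 1×1 = 3; y_lin[6] = 1×2 = 2 → [12, 25, 19, 18, 11, 3, 2]. Circular (length 4): y[0] = 4×3 + 3×2 + 1×1 + 1×4 = 23; y[1] = 4×4 + 3×3 + 1×2 + 1×1 = 28; y[2] = 4×1 + 3×4 + 1×3 + 1×2 = 21; y[3] = 4×2 + 3×1 + 1×4 + 1×3 = 18 → [23, 28, 21, 18]

Linear: [12, 25, 19, 18, 11, 3, 2], Circular: [23, 28, 21, 18]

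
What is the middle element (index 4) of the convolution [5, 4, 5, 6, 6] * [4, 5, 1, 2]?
Use y[k] = Σ_i a[i]·b[k-i] at k=4. y[4] = 4×2 + 5×1 + 6×5 + 6×4 = 67

67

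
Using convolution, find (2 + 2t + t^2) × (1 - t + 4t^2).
Ascending coefficients: a = [2, 2, 1], b = [1, -1, 4]. c[0] = 2×1 = 2; c[1] = 2×-1 + 2×1 = 0; c[2] = 2×4 + 2×-1 + 1×1 = 7; c[3] = 2×4 + 1×-1 = 7; c[4] = 1×4 = 4. Result coefficients: [2, 0, 7, 7, 4] → 2 + 7t^2 + 7t^3 + 4t^4

2 + 7t^2 + 7t^3 + 4t^4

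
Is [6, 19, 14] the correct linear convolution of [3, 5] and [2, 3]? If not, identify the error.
Recompute linear convolution of [3, 5] and [2, 3]: y[0] = 3×2 = 6; y[1] = 3×3 + 5×2 = 19; y[2] = 5×3 = 15 → [6, 19, 15]. Compare to given [6, 19, 14]: they differ at index 2: given 14, correct 15, so answer: No

No. Error at index 2: given 14, correct 15.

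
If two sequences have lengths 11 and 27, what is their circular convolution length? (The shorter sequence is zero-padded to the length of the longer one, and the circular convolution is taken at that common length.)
Circular convolution (zero-padding the shorter input) has length max(m, n) = max(11, 27) = 27

27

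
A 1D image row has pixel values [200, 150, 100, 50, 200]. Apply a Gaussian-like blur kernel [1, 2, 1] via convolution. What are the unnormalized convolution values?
Convolve image row [200, 150, 100, 50, 200] with kernel [1, 2, 1]: y[0] = 200×1 = 200; y[1] = 200×2 + 150×1 = 550; y[2] = 200×1 + 150×2 + 100×1 = 600; y[3] = 150×1 + 100×2 + 50×1 = 400; y[4] = 100×1 + 50×2 + 200×1 = 400; y[5] = 50×1 + 200×2 = 450; y[6] = 200×1 = 200 → [200, 550, 600, 400, 400, 450, 200]. Normalization factor = sum(kernel) = 4.

[200, 550, 600, 400, 400, 450, 200]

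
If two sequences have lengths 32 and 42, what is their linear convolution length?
Linear/full convolution length: m + n - 1 = 32 + 42 - 1 = 73

73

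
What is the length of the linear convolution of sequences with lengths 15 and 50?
Linear/full convolution length: m + n - 1 = 15 + 50 - 1 = 64

64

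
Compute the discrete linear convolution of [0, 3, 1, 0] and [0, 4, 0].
y[0] = 0×0 = 0; y[1] = 0×4 + 3×0 = 0; y[2] = 0×0 + 3×4 + 1×0 = 12; y[3] = 3×0 + 1×4 + 0×0 = 4; y[4] = 1×0 + 0×4 = 0; y[5] = 0×0 = 0

[0, 0, 12, 4, 0, 0]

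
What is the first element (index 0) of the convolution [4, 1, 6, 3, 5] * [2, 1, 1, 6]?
Use y[k] = Σ_i a[i]·b[k-i] at k=0. y[0] = 4×2 = 8

8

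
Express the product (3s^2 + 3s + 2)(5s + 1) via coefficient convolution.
Ascending coefficients: a = [2, 3, 3], b = [1, 5]. c[0] = 2×1 = 2; c[1] = 2×5 + 3×1 = 13; c[2] = 3×5 + 3×1 = 18; c[3] = 3×5 = 15. Result coefficients: [2, 13, 18, 15] → 15s^3 + 18s^2 + 13s + 2

15s^3 + 18s^2 + 13s + 2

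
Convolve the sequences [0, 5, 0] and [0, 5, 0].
y[0] = 0×0 = 0; y[1] = 0×5 + 5×0 = 0; y[2] = 0×0 + 5×5 + 0×0 = 25; y[3] = 5×0 + 0×5 = 0; y[4] = 0×0 = 0

[0, 0, 25, 0, 0]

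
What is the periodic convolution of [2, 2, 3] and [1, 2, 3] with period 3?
Use y[k] = Σ_j x[j]·h[(k-j) mod 3]. y[0] = 2×1 + 2×3 + 3×2 = 14; y[1] = 2×2 + 2×1 + 3×3 = 15; y[2] = 2×3 + 2×2 + 3×1 = 13. Result: [14, 15, 13]

[14, 15, 13]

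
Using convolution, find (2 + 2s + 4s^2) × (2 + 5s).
Ascending coefficients: a = [2, 2, 4], b = [2, 5]. c[0] = 2×2 = 4; c[1] = 2×5 + 2×2 = 14; c[2] = 2×5 + 4×2 = 18; c[3] = 4×5 = 20. Result coefficients: [4, 14, 18, 20] → 4 + 14s + 18s^2 + 20s^3

4 + 14s + 18s^2 + 20s^3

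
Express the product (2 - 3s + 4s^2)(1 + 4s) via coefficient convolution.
Ascending coefficients: a = [2, -3, 4], b = [1, 4]. c[0] = 2×1 = 2; c[1] = 2×4 + -3×1 = 5; c[2] = -3×4 + 4×1 = -8; c[3] = 4×4 = 16. Result coefficients: [2, 5, -8, 16] → 2 + 5s - 8s^2 + 16s^3

2 + 5s - 8s^2 + 16s^3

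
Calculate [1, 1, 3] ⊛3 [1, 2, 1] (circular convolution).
Use y[k] = Σ_j x[j]·h[(k-j) mod 3]. y[0] = 1×1 + 1×1 + 3×2 = 8; y[1] = 1×2 + 1×1 + 3×1 = 6; y[2] = 1×1 + 1×2 + 3×1 = 6. Result: [8, 6, 6]

[8, 6, 6]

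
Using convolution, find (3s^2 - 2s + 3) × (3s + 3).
Ascending coefficients: a = [3, -2, 3], b = [3, 3]. c[0] = 3×3 = 9; c[1] = 3×3 + -2×3 = 3; c[2] = -2×3 + 3×3 = 3; c[3] = 3×3 = 9. Result coefficients: [9, 3, 3, 9] → 9s^3 + 3s^2 + 3s + 9

9s^3 + 3s^2 + 3s + 9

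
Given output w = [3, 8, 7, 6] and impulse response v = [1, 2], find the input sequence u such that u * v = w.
Deconvolve w=[3, 8, 7, 6] by v=[1, 2]. Since v[0]=1, solve forward: u[0] = w[0] / 1 = 3; u[1] = (w[1] - 3×2) / 1 = 2; u[2] = (w[2] - 2×2) / 1 = 3. So u = [3, 2, 3]. Check by forward convolution: w[0] = 3×1 = 3; w[1] = 3×2 + 2×1 = 8; w[2] = 2×2 + 3×1 = 7; w[3] = 3×2 = 6

[3, 2, 3]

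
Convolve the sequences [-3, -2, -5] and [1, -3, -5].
y[0] = -3×1 = -3; y[1] = -3×-3 + -2×1 = 7; y[2] = -3×-5 + -2×-3 + -5×1 = 16; y[3] = -2×-5 + -5×-3 = 25; y[4] = -5×-5 = 25

[-3, 7, 16, 25, 25]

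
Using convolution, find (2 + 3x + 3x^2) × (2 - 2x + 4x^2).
Ascending coefficients: a = [2, 3, 3], b = [2, -2, 4]. c[0] = 2×2 = 4; c[1] = 2×-2 + 3×2 = 2; c[2] = 2×4 + 3×-2 + 3×2 = 8; c[3] = 3×4 + 3×-2 = 6; c[4] = 3×4 = 12. Result coefficients: [4, 2, 8, 6, 12] → 4 + 2x + 8x^2 + 6x^3 + 12x^4

4 + 2x + 8x^2 + 6x^3 + 12x^4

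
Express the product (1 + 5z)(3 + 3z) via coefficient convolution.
Ascending coefficients: a = [1, 5], b = [3, 3]. c[0] = 1×3 = 3; c[1] = 1×3 + 5×3 = 18; c[2] = 5×3 = 15. Result coefficients: [3, 18, 15] → 3 + 18z + 15z^2

3 + 18z + 15z^2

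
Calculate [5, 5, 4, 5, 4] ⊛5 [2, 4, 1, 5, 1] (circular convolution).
Use y[k] = Σ_j s[j]·t[(k-j) mod 5]. y[0] = 5×2 + 5×1 + 4×5 + 5×1 + 4×4 = 56; y[1] = 5×4 + 5×2 + 4×1 + 5×5 + 4×1 = 63; y[2] = 5×1 + 5×4 + 4×2 + 5×1 + 4×5 = 58; y[3] = 5×5 + 5×1 + 4×4 + 5×2 + 4×1 = 60; y[4] = 5×1 + 5×5 + 4×1 + 5×4 + 4×2 = 62. Result: [56, 63, 58, 60, 62]

[56, 63, 58, 60, 62]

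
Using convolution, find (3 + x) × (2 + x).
Ascending coefficients: a = [3, 1], b = [2, 1]. c[0] = 3×2 = 6; c[1] = 3×1 + 1×2 = 5; c[2] = 1×1 = 1. Result coefficients: [6, 5, 1] → 6 + 5x + x^2

6 + 5x + x^2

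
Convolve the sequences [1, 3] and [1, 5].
y[0] = 1×1 = 1; y[1] = 1×5 + 3×1 = 8; y[2] = 3×5 = 15

[1, 8, 15]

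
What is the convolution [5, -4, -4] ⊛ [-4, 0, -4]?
y[0] = 5×-4 = -20; y[1] = 5×0 + -4×-4 = 16; y[2] = 5×-4 + -4×0 + -4×-4 = -4; y[3] = -4×-4 + -4×0 = 16; y[4] = -4×-4 = 16

[-20, 16, -4, 16, 16]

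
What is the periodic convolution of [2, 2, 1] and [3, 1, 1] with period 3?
Use y[k] = Σ_j s[j]·t[(k-j) mod 3]. y[0] = 2×3 + 2×1 + 1×1 = 9; y[1] = 2×1 + 2×3 + 1×1 = 9; y[2] = 2×1 + 2×1 + 1×3 = 7. Result: [9, 9, 7]

[9, 9, 7]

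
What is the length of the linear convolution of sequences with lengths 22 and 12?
Linear/full convolution length: m + n - 1 = 22 + 12 - 1 = 33

33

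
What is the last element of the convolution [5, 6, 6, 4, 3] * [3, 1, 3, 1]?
Use y[k] = Σ_i a[i]·b[k-i] at k=7. y[7] = 3×1 = 3

3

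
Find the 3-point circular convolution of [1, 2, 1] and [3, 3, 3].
Use y[k] = Σ_j f[j]·g[(k-j) mod 3]. y[0] = 1×3 + 2×3 + 1×3 = 12; y[1] = 1×3 + 2×3 + 1×3 = 12; y[2] = 1×3 + 2×3 + 1×3 = 12. Result: [12, 12, 12]

[12, 12, 12]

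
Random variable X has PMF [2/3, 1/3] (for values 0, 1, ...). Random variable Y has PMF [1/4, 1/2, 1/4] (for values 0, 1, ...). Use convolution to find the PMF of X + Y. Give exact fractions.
P(X+Y=k) = Σ_i P(X=i)·P(Y=k-i) — a convolution of [2/3, 1/3] and [1/4, 1/2, 1/4]. P(X+Y=0) = (2/3)×(1/4) = 1/6; P(X+Y=1) = (2/3)×(1/2) + (1/3)×(1/4) = 1/3 + 1/12 = 5/12; P(X+Y=2) = (2/3)×(1/4) + (1/3)×(1/2) = 1/6 + 1/6 = 1/3; P(X+Y=3) = (1/3)×(1/4) = 1/12. PMF: [1/6, 5/12, 1/3, 1/12] (sums to 1 ✓)

[1/6, 5/12, 1/3, 1/12]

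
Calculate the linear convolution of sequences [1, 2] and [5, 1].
y[0] = 1×5 = 5; y[1] = 1×1 + 2×5 = 11; y[2] = 2×1 = 2

[5, 11, 2]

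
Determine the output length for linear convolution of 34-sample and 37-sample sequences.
Linear/full convolution length: m + n - 1 = 34 + 37 - 1 = 70

70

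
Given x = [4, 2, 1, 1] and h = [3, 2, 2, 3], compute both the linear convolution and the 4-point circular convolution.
Linear: y_lin[0] = 4×3 = 12; y_lin[1] = 4×2 + 2×3 = 14; y_lin[2] = 4×2 + 2×2 + 1×3 = 15; y_lin[3] = 4×3 + 2×2 + 1×2 + 1×3 = 21; y_lin[4] = 2×3 + 1×2 + 1×2 = 10; y_lin[5] = 1×3 + 1×2 = 5; y_lin[6] = 1×3 = 3 → [12, 14, 15, 21, 10, 5, 3]. Circular (length 4): y[0] = 4×3 + 2×3 + 1×2 + 1×2 = 22; y[1] = 4×2 + 2×3 + 1×3 + 1×2 = 19; y[2] = 4×2 + 2×2 + 1×3 + 1×3 = 18; y[3] = 4×3 + 2×2 + 1×2 + 1×3 = 21 → [22, 19, 18, 21]

Linear: [12, 14, 15, 21, 10, 5, 3], Circular: [22, 19, 18, 21]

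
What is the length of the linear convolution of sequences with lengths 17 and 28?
Linear/full convolution length: m + n - 1 = 17 + 28 - 1 = 44

44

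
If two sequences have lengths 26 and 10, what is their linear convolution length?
Linear/full convolution length: m + n - 1 = 26 + 10 - 1 = 35

35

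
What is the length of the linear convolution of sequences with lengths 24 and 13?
Linear/full convolution length: m + n - 1 = 24 + 13 - 1 = 36

36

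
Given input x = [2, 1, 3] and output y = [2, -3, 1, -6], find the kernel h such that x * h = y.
Output length 4 = len(x) + len(h) - 1 ⇒ len(h) = 2. Solve h forward using h[k] = (y[k] - Σ_{i≥1} x[i]·h[k-i]) / x[0]: h[0] = y[0] / x[0] = 2 / 2 = 1; h[1] = (y[1] - 1×1) / x[0] = (-3 - 1×1) / 2 = -2. So h = [1, -2]. Forward-check [2, 1, 3] * [1, -2]: y[0] = 2×1 = 2; y[1] = 2×-2 + 1×1 = -3; y[2] = 1×-2 + 3×1 = 1; y[3] = 3×-2 = -6 → [2, -3, 1, -6] ✓

[1, -2]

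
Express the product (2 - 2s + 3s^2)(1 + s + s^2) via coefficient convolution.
Ascending coefficients: a = [2, -2, 3], b = [1, 1, 1]. c[0] = 2×1 = 2; c[1] = 2×1 + -2×1 = 0; c[2] = 2×1 + -2×1 + 3×1 = 3; c[3] = -2×1 + 3×1 = 1; c[4] = 3×1 = 3. Result coefficients: [2, 0, 3, 1, 3] → 2 + 3s^2 + s^3 + 3s^4

2 + 3s^2 + s^3 + 3s^4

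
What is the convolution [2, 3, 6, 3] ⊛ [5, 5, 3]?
y[0] = 2×5 = 10; y[1] = 2×5 + 3×5 = 25; y[2] = 2×3 + 3×5 + 6×5 = 51; y[3] = 3×3 + 6×5 + 3×5 = 54; y[4] = 6×3 + 3×5 = 33; y[5] = 3×3 = 9

[10, 25, 51, 54, 33, 9]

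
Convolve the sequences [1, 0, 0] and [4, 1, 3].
y[0] = 1×4 = 4; y[1] = 1×1 + 0×4 = 1; y[2] = 1×3 + 0×1 + 0×4 = 3; y[3] = 0×3 + 0×1 = 0; y[4] = 0×3 = 0

[4, 1, 3, 0, 0]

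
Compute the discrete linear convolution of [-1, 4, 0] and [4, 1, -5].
y[0] = -1×4 = -4; y[1] = -1×1 + 4×4 = 15; y[2] = -1×-5 + 4×1 + 0×4 = 9; y[3] = 4×-5 + 0×1 = -20; y[4] = 0×-5 = 0

[-4, 15, 9, -20, 0]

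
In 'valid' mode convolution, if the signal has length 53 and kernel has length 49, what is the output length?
'Valid' mode counts only positions where the kernel fully overlaps the signal: m - n + 1 = 53 - 49 + 1 = 5

5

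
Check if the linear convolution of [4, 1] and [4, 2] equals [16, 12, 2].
Recompute linear convolution of [4, 1] and [4, 2]: y[0] = 4×4 = 16; y[1] = 4×2 + 1×4 = 12; y[2] = 1×2 = 2 → [16, 12, 2]. Given [16, 12, 2] matches, so answer: Yes

Yes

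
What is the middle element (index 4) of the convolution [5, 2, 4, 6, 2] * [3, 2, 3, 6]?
Use y[k] = Σ_i a[i]·b[k-i] at k=4. y[4] = 2×6 + 4×3 + 6×2 + 2×3 = 42

42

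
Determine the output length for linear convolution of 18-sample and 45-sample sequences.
Linear/full convolution length: m + n - 1 = 18 + 45 - 1 = 62

62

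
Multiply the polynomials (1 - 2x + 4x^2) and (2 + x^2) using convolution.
Ascending coefficients: a = [1, -2, 4], b = [2, 0, 1]. c[0] = 1×2 = 2; c[1] = 1×0 + -2×2 = -4; c[2] = 1×1 + -2×0 + 4×2 = 9; c[3] = -2×1 + 4×0 = -2; c[4] = 4×1 = 4. Result coefficients: [2, -4, 9, -2, 4] → 2 - 4x + 9x^2 - 2x^3 + 4x^4

2 - 4x + 9x^2 - 2x^3 + 4x^4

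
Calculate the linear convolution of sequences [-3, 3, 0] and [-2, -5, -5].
y[0] = -3×-2 = 6; y[1] = -3×-5 + 3×-2 = 9; y[2] = -3×-5 + 3×-5 + 0×-2 = 0; y[3] = 3×-5 + 0×-5 = -15; y[4] = 0×-5 = 0

[6, 9, 0, -15, 0]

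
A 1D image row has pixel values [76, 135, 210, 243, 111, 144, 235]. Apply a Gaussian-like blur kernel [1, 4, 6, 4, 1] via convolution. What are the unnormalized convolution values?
Convolve image row [76, 135, 210, 243, 111, 144, 235] with kernel [1, 4, 6, 4, 1]: y[0] = 76×1 = 76; y[1] = 76×4 + 135×1 = 439; y[2] = 76×6 + 135×4 + 210×1 = 1206; y[3] = 76×4 + 135×6 + 210×4 + 243×1 = 2197; y[4] = 76×1 + 135×4 + 210×6 + 243×4 + 111×1 = 2959; y[5] = 135×1 + 210×4 + 243×6 + 111×4 + 144×1 = 3021; y[6] = 210×1 + 243×4 + 111×6 + 144×4 + 235×1 = 2659; y[7] = 243×1 + 111×4 + 144×6 + 235×4 = 2491; y[8] = 111×1 + 144×4 + 235×6 = 2097; y[9] = 144×1 + 235×4 = 1084; y[10] = 235×1 = 235 → [76, 439, 1206, 2197, 2959, 3021, 2659, 2491, 2097, 1084, 235]. Normalization factor = sum(kernel) = 16.

[76, 439, 1206, 2197, 2959, 3021, 2659, 2491, 2097, 1084, 235]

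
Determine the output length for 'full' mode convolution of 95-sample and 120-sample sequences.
Linear/full convolution length: m + n - 1 = 95 + 120 - 1 = 214

214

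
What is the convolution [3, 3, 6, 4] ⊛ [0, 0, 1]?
y[0] = 3×0 = 0; y[1] = 3×0 + 3×0 = 0; y[2] = 3×1 + 3×0 + 6×0 = 3; y[3] = 3×1 + 6×0 + 4×0 = 3; y[4] = 6×1 + 4×0 = 6; y[5] = 4×1 = 4

[0, 0, 3, 3, 6, 4]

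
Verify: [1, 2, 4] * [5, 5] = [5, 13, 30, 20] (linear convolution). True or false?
Recompute linear convolution of [1, 2, 4] and [5, 5]: y[0] = 1×5 = 5; y[1] = 1×5 + 2×5 = 15; y[2] = 2×5 + 4×5 = 30; y[3] = 4×5 = 20 → [5, 15, 30, 20]. Compare to given [5, 13, 30, 20]: they differ at index 1: given 13, correct 15, so answer: No

No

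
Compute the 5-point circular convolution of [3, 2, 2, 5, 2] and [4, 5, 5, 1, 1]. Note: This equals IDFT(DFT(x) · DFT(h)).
Either evaluate y[k] = Σ_j x[j]·h[(k-j) mod 5] directly, or use IDFT(DFT(x) · DFT(h)). y[0] = 3×4 + 2×1 + 2×1 + 5×5 + 2×5 = 51; y[1] = 3×5 + 2×4 + 2×1 + 5×1 + 2×5 = 40; y[2] = 3×5 + 2×5 + 2×4 + 5×1 + 2×1 = 40; y[3] = 3×1 + 2×5 + 2×5 + 5×4 + 2×1 = 45; y[4] = 3×1 + 2×1 + 2×5 + 5×5 + 2×4 = 48. Result: [51, 40, 40, 45, 48]

[51, 40, 40, 45, 48]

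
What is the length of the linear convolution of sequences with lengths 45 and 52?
Linear/full convolution length: m + n - 1 = 45 + 52 - 1 = 96

96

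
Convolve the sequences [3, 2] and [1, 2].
y[0] = 3×1 = 3; y[1] = 3×2 + 2×1 = 8; y[2] = 2×2 = 4

[3, 8, 4]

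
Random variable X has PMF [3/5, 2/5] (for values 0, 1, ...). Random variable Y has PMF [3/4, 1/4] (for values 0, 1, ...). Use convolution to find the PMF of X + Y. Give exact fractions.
P(X+Y=k) = Σ_i P(X=i)·P(Y=k-i) — a convolution of [3/5, 2/5] and [3/4, 1/4]. P(X+Y=0) = (3/5)×(3/4) = 9/20; P(X+Y=1) = (3/5)×(1/4) + (2/5)×(3/4) = 3/20 + 3/10 = 9/20; P(X+Y=2) = (2/5)×(1/4) = 1/10. PMF: [9/20, 9/20, 1/10] (sums to 1 ✓)

[9/20, 9/20, 1/10]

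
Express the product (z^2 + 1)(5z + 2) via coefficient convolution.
Ascending coefficients: a = [1, 0, 1], b = [2, 5]. c[0] = 1×2 = 2; c[1] = 1×5 + 0×2 = 5; c[2] = 0×5 + 1×2 = 2; c[3] = 1×5 = 5. Result coefficients: [2, 5, 2, 5] → 5z^3 + 2z^2 + 5z + 2

5z^3 + 2z^2 + 5z + 2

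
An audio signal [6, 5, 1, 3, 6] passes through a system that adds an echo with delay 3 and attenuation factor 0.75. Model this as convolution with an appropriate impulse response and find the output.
Direct-path + delayed-attenuated-path model → impulse response h = [1, 0, 0, 0.75] (1 at lag 0, 0.75 at lag 3). Output y[n] = x[n] + 0.75·x[n - 3] (with x[n] = 0 outside 0..4): y[0] = 6 + 0.75×0 = 6; y[1] = 5 + 0.75×0 = 5; y[2] = 1 + 0.75×0 = 1; y[3] = 3 + 0.75×6 = 7.5; y[4] = 6 + 0.75×5 = 9.75; y[5] = 0 + 0.75×1 = 0.75; y[6] = 0 + 0.75×3 = 2.25; y[7] = 0 + 0.75×6 = 4.5. So y = [6, 5, 1, 7.5, 9.75, 0.75, 2.25, 4.5]

[6, 5, 1, 7.5, 9.75, 0.75, 2.25, 4.5]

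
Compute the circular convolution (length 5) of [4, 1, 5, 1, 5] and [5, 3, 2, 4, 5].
Use y[k] = Σ_j s[j]·t[(k-j) mod 5]. y[0] = 4×5 + 1×5 + 5×4 + 1×2 + 5×3 = 62; y[1] = 4×3 + 1×5 + 5×5 + 1×4 + 5×2 = 56; y[2] = 4×2 + 1×3 + 5×5 + 1×5 + 5×4 = 61; y[3] = 4×4 + 1×2 + 5×3 + 1×5 + 5×5 = 63; y[4] = 4×5 + 1×4 + 5×2 + 1×3 + 5×5 = 62. Result: [62, 56, 61, 63, 62]

[62, 56, 61, 63, 62]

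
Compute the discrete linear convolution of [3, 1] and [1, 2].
y[0] = 3×1 = 3; y[1] = 3×2 + 1×1 = 7; y[2] = 1×2 = 2

[3, 7, 2]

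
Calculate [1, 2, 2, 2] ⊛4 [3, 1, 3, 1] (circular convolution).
Use y[k] = Σ_j s[j]·t[(k-j) mod 4]. y[0] = 1×3 + 2×1 + 2×3 + 2×1 = 13; y[1] = 1×1 + 2×3 + 2×1 + 2×3 = 15; y[2] = 1×3 + 2×1 + 2×3 + 2×1 = 13; y[3] = 1×1 + 2×3 + 2×1 + 2×3 = 15. Result: [13, 15, 13, 15]

[13, 15, 13, 15]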